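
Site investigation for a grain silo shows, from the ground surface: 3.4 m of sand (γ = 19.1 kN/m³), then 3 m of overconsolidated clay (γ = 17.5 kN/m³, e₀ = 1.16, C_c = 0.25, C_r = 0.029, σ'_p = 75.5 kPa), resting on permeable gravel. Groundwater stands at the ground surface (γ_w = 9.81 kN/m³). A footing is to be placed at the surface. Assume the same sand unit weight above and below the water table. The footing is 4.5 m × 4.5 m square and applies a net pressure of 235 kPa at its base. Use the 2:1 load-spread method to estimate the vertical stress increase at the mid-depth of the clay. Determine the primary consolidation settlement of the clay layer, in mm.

Mid-depth of clay below the ground surface: z = 3.4 + 3/2 = 4.9 m.
Total vertical stress at mid-clay: σ_v = 19.1×3.4 + 17.5×1.5 = 91.19 kPa.
Pore pressure: u = 9.81×(4.9 − 0) = 48.069 kPa.
Initial effective stress: σ'_0 = σ_v − u = 91.19 − 48.069 = 43.121 kPa.
Stress increase at mid-clay by the 2:1 spreading method:
Δσ = qBL/((B+z)(L+z)) = 235×4.5×4.5/((4.5+4.9)(4.5+4.9)) = 53.856 kPa
Final effective stress: σ'_f = 43.121 + 53.856 = 96.977 kPa.
σ'_f = 96.977 > σ'_p = 75.5 kPa, so the stress path crosses the preconsolidation pressure — recompression up to σ'_p, then virgin compression beyond:
S_c = H/(1+e₀)·[C_r·log₁₀(σ'_p/σ'_0) + C_c·log₁₀(σ'_f/σ'_p)]
    = 3/2.16 × [0.029×log₁₀(75.5/43.121) + 0.25×log₁₀(96.977/75.5)]
    = 1.3889 × [0.0070545 + 0.02718] = 0.04755 m

S_c ≈ 47.5 mm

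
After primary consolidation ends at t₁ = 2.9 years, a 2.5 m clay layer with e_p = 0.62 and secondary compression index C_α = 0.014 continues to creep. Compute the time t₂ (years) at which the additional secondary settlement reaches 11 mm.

S_s = C_α·H/(1+e_p)·log₁₀(t₂/t₁) ⇒ log₁₀(t₂/t₁) = S_s·(1+e_p)/(C_α·H).
log₁₀(t₂/t₁) = 0.011 × (1+0.62) / (0.014×2.5) = 0.5091
t₂ = t₁ × 10^0.5091 = 2.9 × 3.23 = 9.366 years

t₂ ≈ 9.37 years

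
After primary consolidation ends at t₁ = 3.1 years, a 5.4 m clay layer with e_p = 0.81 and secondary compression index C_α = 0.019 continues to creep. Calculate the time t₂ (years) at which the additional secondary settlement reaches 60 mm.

S_s = C_α·H/(1+e_p)·log₁₀(t₂/t₁) ⇒ log₁₀(t₂/t₁) = S_s·(1+e_p)/(C_α·H).
log₁₀(t₂/t₁) = 0.06 × (1+0.81) / (0.019×5.4) = 1.058
t₂ = t₁ × 10^1.058 = 3.1 × 11.44 = 35.47 years

t₂ ≈ 35.5 years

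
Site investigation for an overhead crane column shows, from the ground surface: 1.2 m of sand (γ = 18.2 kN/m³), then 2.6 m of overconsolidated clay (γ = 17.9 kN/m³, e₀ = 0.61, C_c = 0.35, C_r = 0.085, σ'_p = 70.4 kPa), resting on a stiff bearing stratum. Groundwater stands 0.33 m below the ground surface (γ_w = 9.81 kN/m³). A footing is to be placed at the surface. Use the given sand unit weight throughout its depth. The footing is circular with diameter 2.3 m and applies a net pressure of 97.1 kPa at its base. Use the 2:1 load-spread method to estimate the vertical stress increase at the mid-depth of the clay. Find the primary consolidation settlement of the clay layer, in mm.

Mid-depth of clay below the ground surface: z = 1.2 + 2.6/2 = 2.5 m.
Total vertical stress at mid-clay: σ_v = 18.2×1.2 + 17.9×1.3 = 45.11 kPa.
Pore pressure: u = 9.81×(2.5 − 0.33) = 21.288 kPa.
Initial effective stress: σ'_0 = σ_v − u = 45.11 − 21.288 = 23.822 kPa.
Stress increase at mid-clay by the 2:1 spreading method:
Δσ ≈ qD²/(D+z)² = 97.1×2.3²/(2.3+2.5)² = 22.294 kPa
Final effective stress: σ'_f = 23.822 + 22.294 = 46.116 kPa.
σ'_f = 46.116 ≤ σ'_p = 70.4 kPa, so the clay remains overconsolidated and only the recompression index applies:
S_c = C_r·H/(1+e₀)·log₁₀(σ'_f/σ'_0) = 0.085×2.6/1.61×log₁₀(46.116/23.822)
    = 0.13727 × 0.28687 = 0.03938 m

S_c ≈ 39.4 mm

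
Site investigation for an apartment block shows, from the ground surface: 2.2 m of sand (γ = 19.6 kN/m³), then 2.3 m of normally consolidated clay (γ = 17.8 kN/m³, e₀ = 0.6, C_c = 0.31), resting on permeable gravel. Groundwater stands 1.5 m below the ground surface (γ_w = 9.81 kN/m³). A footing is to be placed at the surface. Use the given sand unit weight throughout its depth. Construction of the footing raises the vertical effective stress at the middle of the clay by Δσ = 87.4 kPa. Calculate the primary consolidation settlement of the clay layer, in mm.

Mid-depth of clay below the ground surface: z = 2.2 + 2.3/2 = 3.35 m.
Total vertical stress at mid-clay: σ_v = 19.6×2.2 + 17.8×1.15 = 63.59 kPa.
Pore pressure: u = 9.81×(3.35 − 1.5) = 18.149 kPa.
Initial effective stress: σ'_0 = σ_v − u = 63.59 − 18.149 = 45.441 kPa.
Final effective stress: σ'_f = σ'_0 + Δσ = 45.441 + 87.4 = 132.84 kPa.
Normally consolidated clay, so the full stress increment lies on the virgin compression line:
S_c = C_c·H/(1+e₀)·log₁₀(σ'_f/σ'_0) = 0.31×2.3/(1+0.6)×log₁₀(132.84/45.441)
    = 0.44562 × 0.46588 = 0.2076 m

S_c ≈ 208 mm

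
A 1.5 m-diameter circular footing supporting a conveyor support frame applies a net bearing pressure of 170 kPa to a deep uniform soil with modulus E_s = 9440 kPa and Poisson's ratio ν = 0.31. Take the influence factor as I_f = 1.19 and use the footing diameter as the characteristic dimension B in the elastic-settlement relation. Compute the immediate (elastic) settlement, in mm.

S_e ≈ 29.1 mm

Immediate (elastic) settlement: S_e = q·B·(1−ν²)/E_s · I_f.
S_e = 170 × 1.5 × (1 − 0.31²) / 9440 × 1.19
    = 170 × 1.5 × 0.9039 / 9440 × 1.19
    = 0.02906 m = 29.06 mm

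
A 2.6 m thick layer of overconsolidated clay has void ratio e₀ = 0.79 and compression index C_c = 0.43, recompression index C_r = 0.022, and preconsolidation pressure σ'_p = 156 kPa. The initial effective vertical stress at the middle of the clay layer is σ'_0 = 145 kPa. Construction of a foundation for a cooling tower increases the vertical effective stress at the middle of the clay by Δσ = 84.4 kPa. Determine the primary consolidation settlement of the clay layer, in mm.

Final effective stress: σ'_f = 145 + 84.4 = 229.4 kPa.
σ'_f = 229.4 > σ'_p = 156 kPa, so the stress path crosses the preconsolidation pressure — recompression up to σ'_p, then virgin compression beyond:
S_c = H/(1+e₀)·[C_r·log₁₀(σ'_p/σ'_0) + C_c·log₁₀(σ'_f/σ'_p)]
    = 2.6/1.79 × [0.022×log₁₀(156/145) + 0.43×log₁₀(229.4/156)]
    = 1.4525 × [0.00069865 + 0.072012] = 0.1056 m

S_c ≈ 106 mm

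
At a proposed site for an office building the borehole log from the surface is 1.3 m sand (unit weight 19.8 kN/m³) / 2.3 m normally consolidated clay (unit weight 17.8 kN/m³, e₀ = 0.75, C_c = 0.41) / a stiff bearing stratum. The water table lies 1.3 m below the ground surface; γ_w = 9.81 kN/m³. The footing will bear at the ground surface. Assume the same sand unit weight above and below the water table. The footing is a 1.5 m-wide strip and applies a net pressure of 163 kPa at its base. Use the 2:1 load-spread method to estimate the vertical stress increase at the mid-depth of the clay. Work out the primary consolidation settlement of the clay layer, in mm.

S_c ≈ 239 mm

Mid-depth of clay below the ground surface: z = 1.3 + 2.3/2 = 2.45 m.
Total vertical stress at mid-clay: σ_v = 19.8×1.3 + 17.8×1.15 = 46.21 kPa.
Pore pressure: u = 9.81×(2.45 − 1.3) = 11.281 kPa.
Initial effective stress: σ'_0 = σ_v − u = 46.21 − 11.281 = 34.929 kPa.
Stress increase at mid-clay by the 2:1 spreading method:
Δσ = qB/(B+z) = 163×1.5/(1.5+2.45) = 61.899 kPa
Final effective stress: σ'_f = σ'_0 + Δσ = 34.929 + 61.899 = 96.828 kPa.
Normally consolidated clay, so the full stress increment lies on the virgin compression line:
S_c = C_c·H/(1+e₀)·log₁₀(σ'_f/σ'_0) = 0.41×2.3/(1+0.75)×log₁₀(96.828/34.929)
    = 0.53886 × 0.44281 = 0.2386 m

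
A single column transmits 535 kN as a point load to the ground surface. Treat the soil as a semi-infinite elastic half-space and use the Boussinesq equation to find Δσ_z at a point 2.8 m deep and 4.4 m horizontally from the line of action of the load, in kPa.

Δσ_z ≈ 1.45 kPa

Boussinesq vertical stress below a point load on an elastic half-space:
Δσ_z = 3P/(2πz²) · [1 + (r/z)²]^(−5/2)
r/z = 4.4/2.8 = 1.5714; [1+(r/z)²]^(−5/2) = 0.044603.
Δσ_z = 3×535/(2π×2.8²) × 0.044603 = 32.582 × 0.044603 = 1.453 kPa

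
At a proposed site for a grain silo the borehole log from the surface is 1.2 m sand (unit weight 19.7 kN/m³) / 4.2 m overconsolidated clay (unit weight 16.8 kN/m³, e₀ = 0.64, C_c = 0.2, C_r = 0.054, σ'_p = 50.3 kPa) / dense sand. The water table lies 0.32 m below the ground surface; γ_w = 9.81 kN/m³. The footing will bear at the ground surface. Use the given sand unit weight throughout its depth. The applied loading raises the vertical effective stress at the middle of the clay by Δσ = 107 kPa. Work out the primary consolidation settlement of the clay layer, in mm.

Mid-depth of clay below the ground surface: z = 1.2 + 4.2/2 = 3.3 m.
Total vertical stress at mid-clay: σ_v = 19.7×1.2 + 16.8×2.1 = 58.92 kPa.
Pore pressure: u = 9.81×(3.3 − 0.32) = 29.234 kPa.
Initial effective stress: σ'_0 = σ_v − u = 58.92 − 29.234 = 29.686 kPa.
Final effective stress: σ'_f = 29.686 + 107 = 136.69 kPa.
σ'_f = 136.69 > σ'_p = 50.3 kPa, so the stress path crosses the preconsolidation pressure — recompression up to σ'_p, then virgin compression beyond:
S_c = H/(1+e₀)·[C_r·log₁₀(σ'_p/σ'_0) + C_c·log₁₀(σ'_f/σ'_p)]
    = 4.2/1.64 × [0.054×log₁₀(50.3/29.686) + 0.2×log₁₀(136.69/50.3)]
    = 2.561 × [0.012367 + 0.086834] = 0.2541 m

S_c ≈ 254 mm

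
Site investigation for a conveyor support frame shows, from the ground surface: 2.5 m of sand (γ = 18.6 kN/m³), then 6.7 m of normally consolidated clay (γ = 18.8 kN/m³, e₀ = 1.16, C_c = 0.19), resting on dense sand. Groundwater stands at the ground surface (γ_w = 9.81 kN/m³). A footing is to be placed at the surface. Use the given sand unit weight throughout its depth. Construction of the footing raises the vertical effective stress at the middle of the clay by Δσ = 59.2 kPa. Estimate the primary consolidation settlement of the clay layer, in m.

Mid-depth of clay below the ground surface: z = 2.5 + 6.7/2 = 5.85 m.
Total vertical stress at mid-clay: σ_v = 18.6×2.5 + 18.8×3.35 = 109.48 kPa.
Pore pressure: u = 9.81×(5.85 − 0) = 57.389 kPa.
Initial effective stress: σ'_0 = σ_v − u = 109.48 − 57.389 = 52.091 kPa.
Final effective stress: σ'_f = σ'_0 + Δσ = 52.091 + 59.2 = 111.29 kPa.
Normally consolidated clay, so the full stress increment lies on the virgin compression line:
S_c = C_c·H/(1+e₀)·log₁₀(σ'_f/σ'_0) = 0.19×6.7/(1+1.16)×log₁₀(111.29/52.091)
    = 0.58935 × 0.32969 = 0.1943 m

S_c ≈ 0.194 m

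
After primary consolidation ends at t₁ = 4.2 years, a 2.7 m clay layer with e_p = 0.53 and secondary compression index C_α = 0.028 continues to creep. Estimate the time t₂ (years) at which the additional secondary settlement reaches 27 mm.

t₂ ≈ 14.8 years

S_s = C_α·H/(1+e_p)·log₁₀(t₂/t₁) ⇒ log₁₀(t₂/t₁) = S_s·(1+e_p)/(C_α·H).
log₁₀(t₂/t₁) = 0.027 × (1+0.53) / (0.028×2.7) = 0.5464
t₂ = t₁ × 10^0.5464 = 4.2 × 3.519 = 14.78 years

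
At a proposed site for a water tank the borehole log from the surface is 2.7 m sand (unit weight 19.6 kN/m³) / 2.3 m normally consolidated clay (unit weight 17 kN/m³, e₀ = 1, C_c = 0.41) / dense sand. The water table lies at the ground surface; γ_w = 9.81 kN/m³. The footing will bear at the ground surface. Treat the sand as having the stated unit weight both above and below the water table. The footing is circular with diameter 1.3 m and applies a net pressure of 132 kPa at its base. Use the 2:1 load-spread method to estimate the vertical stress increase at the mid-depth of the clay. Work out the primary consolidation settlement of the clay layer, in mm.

Mid-depth of clay below the ground surface: z = 2.7 + 2.3/2 = 3.85 m.
Total vertical stress at mid-clay: σ_v = 19.6×2.7 + 17×1.15 = 72.47 kPa.
Pore pressure: u = 9.81×(3.85 − 0) = 37.769 kPa.
Initial effective stress: σ'_0 = σ_v − u = 72.47 − 37.769 = 34.701 kPa.
Stress increase at mid-clay by the 2:1 spreading method:
Δσ ≈ qD²/(D+z)² = 132×1.3²/(1.3+3.85)² = 8.411 kPa
Final effective stress: σ'_f = σ'_0 + Δσ = 34.701 + 8.411 = 43.112 kPa.
Normally consolidated clay, so the full stress increment lies on the virgin compression line:
S_c = C_c·H/(1+e₀)·log₁₀(σ'_f/σ'_0) = 0.41×2.3/(1+1)×log₁₀(43.112/34.701)
    = 0.4715 × 0.094256 = 0.04444 m

S_c ≈ 44.4 mm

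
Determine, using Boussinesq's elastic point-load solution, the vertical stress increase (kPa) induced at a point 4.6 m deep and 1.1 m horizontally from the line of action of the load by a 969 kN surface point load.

Boussinesq vertical stress below a point load on an elastic half-space:
Δσ_z = 3P/(2πz²) · [1 + (r/z)²]^(−5/2)
r/z = 1.1/4.6 = 0.23913; [1+(r/z)²]^(−5/2) = 0.87021.
Δσ_z = 3×969/(2π×4.6²) × 0.87021 = 21.865 × 0.87021 = 19.03 kPa

Δσ_z ≈ 19 kPa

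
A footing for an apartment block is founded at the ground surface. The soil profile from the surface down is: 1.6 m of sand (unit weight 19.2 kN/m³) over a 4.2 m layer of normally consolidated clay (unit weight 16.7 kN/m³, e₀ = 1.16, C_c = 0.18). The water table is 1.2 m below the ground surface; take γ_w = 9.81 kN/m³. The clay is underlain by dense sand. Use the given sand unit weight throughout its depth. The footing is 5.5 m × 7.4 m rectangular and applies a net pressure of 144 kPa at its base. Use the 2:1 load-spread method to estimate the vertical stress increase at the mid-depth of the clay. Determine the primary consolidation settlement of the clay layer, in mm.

S_c ≈ 132 mm

Mid-depth of clay below the ground surface: z = 1.6 + 4.2/2 = 3.7 m.
Total vertical stress at mid-clay: σ_v = 19.2×1.6 + 16.7×2.1 = 65.79 kPa.
Pore pressure: u = 9.81×(3.7 − 1.2) = 24.525 kPa.
Initial effective stress: σ'_0 = σ_v − u = 65.79 − 24.525 = 41.265 kPa.
Stress increase at mid-clay by the 2:1 spreading method:
Δσ = qBL/((B+z)(L+z)) = 144×5.5×7.4/((5.5+3.7)(7.4+3.7)) = 57.391 kPa
Final effective stress: σ'_f = σ'_0 + Δσ = 41.265 + 57.391 = 98.656 kPa.
Normally consolidated clay, so the full stress increment lies on the virgin compression line:
S_c = C_c·H/(1+e₀)·log₁₀(σ'_f/σ'_0) = 0.18×4.2/(1+1.16)×log₁₀(98.656/41.265)
    = 0.35 × 0.37854 = 0.1325 m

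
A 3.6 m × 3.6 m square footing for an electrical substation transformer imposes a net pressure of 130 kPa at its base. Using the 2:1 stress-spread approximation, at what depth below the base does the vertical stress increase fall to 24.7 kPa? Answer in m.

z ≈ 4.66 m

2:1 spreading — at depth z the loaded area has grown by z in each plan dimension:
qB²/(B+z)² = Δσ_z ⇒ z = B(√(q/Δσ_z) − 1) = 3.6×(√(130/24.7) − 1) = 4.659 m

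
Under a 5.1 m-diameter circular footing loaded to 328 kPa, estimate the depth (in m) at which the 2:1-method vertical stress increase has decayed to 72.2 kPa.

2:1 spreading — at depth z the loaded area has grown by z in each plan dimension:
qD²/(D+z)² = Δσ_z ⇒ z = D(√(q/Δσ_z) − 1) = 5.1×(√(328/72.2) − 1) = 5.77 m

z ≈ 5.77 m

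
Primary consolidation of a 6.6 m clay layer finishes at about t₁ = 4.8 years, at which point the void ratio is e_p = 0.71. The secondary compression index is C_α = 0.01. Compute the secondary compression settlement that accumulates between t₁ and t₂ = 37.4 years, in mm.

S_s ≈ 34.4 mm

Secondary compression: S_s = C_α·H/(1+e_p)·log₁₀(t₂/t₁)
S_s = 0.01×6.6/(1+0.71)×log₁₀(37.4/4.8)
    = 0.0386 × 0.8916 = 0.03441 m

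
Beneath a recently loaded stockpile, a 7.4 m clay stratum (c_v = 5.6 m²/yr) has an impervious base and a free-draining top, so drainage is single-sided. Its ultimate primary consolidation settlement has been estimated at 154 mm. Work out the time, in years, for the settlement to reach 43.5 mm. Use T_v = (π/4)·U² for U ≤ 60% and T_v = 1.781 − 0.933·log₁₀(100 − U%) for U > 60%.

t ≈ 0.613 years

Drainage path length: H_d = H = 7.4 m (single drainage).
U = S(t)/S_ult = 43.5/154 = 0.2825.
U ≤ 60%: T_v = (π/4)·U² = (π/4)×0.28247² = 0.062665.
t = T_v·H_d²/c_v = 0.062665×7.4²/5.6 = 0.6128 years.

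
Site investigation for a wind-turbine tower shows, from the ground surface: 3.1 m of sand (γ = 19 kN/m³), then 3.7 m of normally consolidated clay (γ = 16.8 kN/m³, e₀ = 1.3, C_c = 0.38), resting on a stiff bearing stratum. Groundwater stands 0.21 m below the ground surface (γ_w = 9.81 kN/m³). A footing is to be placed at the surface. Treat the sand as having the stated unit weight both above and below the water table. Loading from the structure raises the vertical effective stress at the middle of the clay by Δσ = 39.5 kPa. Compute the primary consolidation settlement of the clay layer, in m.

Mid-depth of clay below the ground surface: z = 3.1 + 3.7/2 = 4.95 m.
Total vertical stress at mid-clay: σ_v = 19×3.1 + 16.8×1.85 = 89.98 kPa.
Pore pressure: u = 9.81×(4.95 − 0.21) = 46.499 kPa.
Initial effective stress: σ'_0 = σ_v − u = 89.98 − 46.499 = 43.481 kPa.
Final effective stress: σ'_f = σ'_0 + Δσ = 43.481 + 39.5 = 82.981 kPa.
Normally consolidated clay, so the full stress increment lies on the virgin compression line:
S_c = C_c·H/(1+e₀)·log₁₀(σ'_f/σ'_0) = 0.38×3.7/(1+1.3)×log₁₀(82.981/43.481)
    = 0.6113 × 0.28068 = 0.1716 m

S_c ≈ 0.172 m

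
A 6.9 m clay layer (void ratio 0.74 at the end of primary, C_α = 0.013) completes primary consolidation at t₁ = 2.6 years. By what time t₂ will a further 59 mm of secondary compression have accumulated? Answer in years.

S_s = C_α·H/(1+e_p)·log₁₀(t₂/t₁) ⇒ log₁₀(t₂/t₁) = S_s·(1+e_p)/(C_α·H).
log₁₀(t₂/t₁) = 0.059 × (1+0.74) / (0.013×6.9) = 1.144
t₂ = t₁ × 10^1.144 = 2.6 × 13.95 = 36.26 years

t₂ ≈ 36.3 years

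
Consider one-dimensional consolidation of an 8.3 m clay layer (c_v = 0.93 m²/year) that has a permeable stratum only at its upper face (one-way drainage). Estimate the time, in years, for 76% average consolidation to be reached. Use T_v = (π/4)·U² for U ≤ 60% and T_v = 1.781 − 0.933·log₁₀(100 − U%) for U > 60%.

t ≈ 36.5 years

Drainage path length: H_d = H = 8.3 m (single drainage).
U > 60%: T_v = 1.781 − 0.933·log₁₀(100 − 76) = 0.49326.
t = T_v·H_d²/c_v = 0.49326×8.3²/0.93 = 36.54 years.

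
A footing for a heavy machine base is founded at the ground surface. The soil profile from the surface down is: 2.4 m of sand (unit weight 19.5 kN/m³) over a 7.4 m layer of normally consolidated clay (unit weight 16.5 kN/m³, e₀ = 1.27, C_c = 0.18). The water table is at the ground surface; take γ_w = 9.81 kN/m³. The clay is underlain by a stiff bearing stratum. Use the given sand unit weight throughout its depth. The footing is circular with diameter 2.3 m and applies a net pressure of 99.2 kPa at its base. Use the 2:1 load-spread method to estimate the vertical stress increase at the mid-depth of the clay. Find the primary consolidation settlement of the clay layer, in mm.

Mid-depth of clay below the ground surface: z = 2.4 + 7.4/2 = 6.1 m.
Total vertical stress at mid-clay: σ_v = 19.5×2.4 + 16.5×3.7 = 107.85 kPa.
Pore pressure: u = 9.81×(6.1 − 0) = 59.841 kPa.
Initial effective stress: σ'_0 = σ_v − u = 107.85 − 59.841 = 48.009 kPa.
Stress increase at mid-clay by the 2:1 spreading method:
Δσ ≈ qD²/(D+z)² = 99.2×2.3²/(2.3+6.1)² = 7.4372 kPa
Final effective stress: σ'_f = σ'_0 + Δσ = 48.009 + 7.4372 = 55.446 kPa.
Normally consolidated clay, so the full stress increment lies on the virgin compression line:
S_c = C_c·H/(1+e₀)·log₁₀(σ'_f/σ'_0) = 0.18×7.4/(1+1.27)×log₁₀(55.446/48.009)
    = 0.58678 × 0.062548 = 0.0367 m

S_c ≈ 36.7 mm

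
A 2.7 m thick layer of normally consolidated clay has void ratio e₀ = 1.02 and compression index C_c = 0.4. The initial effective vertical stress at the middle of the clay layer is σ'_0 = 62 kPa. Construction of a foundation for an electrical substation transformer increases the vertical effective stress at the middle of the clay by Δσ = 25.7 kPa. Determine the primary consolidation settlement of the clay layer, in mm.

S_c ≈ 80.5 mm

Final effective stress: σ'_f = σ'_0 + Δσ = 62 + 25.7 = 87.7 kPa.
Normally consolidated clay, so the full stress increment lies on the virgin compression line:
S_c = C_c·H/(1+e₀)·log₁₀(σ'_f/σ'_0) = 0.4×2.7/(1+1.02)×log₁₀(87.7/62)
    = 0.53465 × 0.15061 = 0.08052 m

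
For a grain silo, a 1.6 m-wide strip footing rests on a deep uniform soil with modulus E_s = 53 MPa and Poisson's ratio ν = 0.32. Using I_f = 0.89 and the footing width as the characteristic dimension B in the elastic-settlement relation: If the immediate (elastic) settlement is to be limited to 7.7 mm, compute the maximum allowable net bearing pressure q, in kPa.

q ≈ 319 kPa

E_s = 53 MPa = 53000 kPa.
S_e = q·B·(1−ν²)/E_s · I_f  ⇒  q = S_e·E_s / (B·(1−ν²)·I_f).
q = 0.0077 × 53000 / (1.6 × 0.8976 × 0.89) = 319.3 kPa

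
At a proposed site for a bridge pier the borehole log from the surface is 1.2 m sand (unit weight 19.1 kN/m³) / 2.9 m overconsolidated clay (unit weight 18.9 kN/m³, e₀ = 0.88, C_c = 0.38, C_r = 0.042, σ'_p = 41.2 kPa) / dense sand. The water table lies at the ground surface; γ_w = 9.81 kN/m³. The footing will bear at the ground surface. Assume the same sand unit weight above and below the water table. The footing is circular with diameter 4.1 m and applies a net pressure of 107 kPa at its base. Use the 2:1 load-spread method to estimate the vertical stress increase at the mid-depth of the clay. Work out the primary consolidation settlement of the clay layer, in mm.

S_c ≈ 126 mm

Mid-depth of clay below the ground surface: z = 1.2 + 2.9/2 = 2.65 m.
Total vertical stress at mid-clay: σ_v = 19.1×1.2 + 18.9×1.45 = 50.325 kPa.
Pore pressure: u = 9.81×(2.65 − 0) = 25.997 kPa.
Initial effective stress: σ'_0 = σ_v − u = 50.325 − 25.997 = 24.328 kPa.
Stress increase at mid-clay by the 2:1 spreading method:
Δσ ≈ qD²/(D+z)² = 107×4.1²/(4.1+2.65)² = 39.477 kPa
Final effective stress: σ'_f = 24.328 + 39.477 = 63.805 kPa.
σ'_f = 63.805 > σ'_p = 41.2 kPa, so the stress path crosses the preconsolidation pressure — recompression up to σ'_p, then virgin compression beyond:
S_c = H/(1+e₀)·[C_r·log₁₀(σ'_p/σ'_0) + C_c·log₁₀(σ'_f/σ'_p)]
    = 2.9/1.88 × [0.042×log₁₀(41.2/24.328) + 0.38×log₁₀(63.805/41.2)]
    = 1.5426 × [0.0096092 + 0.072184] = 0.1262 m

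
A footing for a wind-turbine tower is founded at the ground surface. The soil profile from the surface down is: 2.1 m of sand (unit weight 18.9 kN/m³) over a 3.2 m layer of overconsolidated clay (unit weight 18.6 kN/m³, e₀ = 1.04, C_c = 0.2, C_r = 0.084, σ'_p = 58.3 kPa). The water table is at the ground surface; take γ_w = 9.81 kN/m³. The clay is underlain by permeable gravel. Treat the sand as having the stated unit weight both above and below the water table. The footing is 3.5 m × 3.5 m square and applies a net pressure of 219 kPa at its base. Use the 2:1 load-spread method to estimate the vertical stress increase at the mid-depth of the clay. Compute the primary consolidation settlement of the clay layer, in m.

S_c ≈ 0.0835 m

Mid-depth of clay below the ground surface: z = 2.1 + 3.2/2 = 3.7 m.
Total vertical stress at mid-clay: σ_v = 18.9×2.1 + 18.6×1.6 = 69.45 kPa.
Pore pressure: u = 9.81×(3.7 − 0) = 36.297 kPa.
Initial effective stress: σ'_0 = σ_v − u = 69.45 − 36.297 = 33.153 kPa.
Stress increase at mid-clay by the 2:1 spreading method:
Δσ = qBL/((B+z)(L+z)) = 219×3.5×3.5/((3.5+3.7)(3.5+3.7)) = 51.751 kPa
Final effective stress: σ'_f = 33.153 + 51.751 = 84.904 kPa.
σ'_f = 84.904 > σ'_p = 58.3 kPa, so the stress path crosses the preconsolidation pressure — recompression up to σ'_p, then virgin compression beyond:
S_c = H/(1+e₀)·[C_r·log₁₀(σ'_p/σ'_0) + C_c·log₁₀(σ'_f/σ'_p)]
    = 3.2/2.04 × [0.084×log₁₀(58.3/33.153) + 0.2×log₁₀(84.904/58.3)]
    = 1.5686 × [0.020592 + 0.032652] = 0.08352 m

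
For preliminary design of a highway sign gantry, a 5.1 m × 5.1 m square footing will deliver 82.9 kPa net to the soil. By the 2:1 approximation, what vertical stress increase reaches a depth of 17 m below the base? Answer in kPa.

By the 2:1 method the load spreads at 1 horizontal : 2 vertical, so at depth z the loaded area has grown by z in each plan dimension:
Δσ = qBL/((B+z)(L+z)) = 82.9×5.1×5.1/((5.1+17)(5.1+17)) = 4.4148 kPa

Δσ_z ≈ 4.41 kPa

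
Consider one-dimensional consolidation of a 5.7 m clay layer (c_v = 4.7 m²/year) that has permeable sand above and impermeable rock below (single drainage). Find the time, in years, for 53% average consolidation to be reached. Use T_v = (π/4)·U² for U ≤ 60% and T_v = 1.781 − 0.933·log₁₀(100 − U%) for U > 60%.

Drainage path length: H_d = H = 5.7 m (single drainage).
U ≤ 60%: T_v = (π/4)·U² = (π/4)×0.53² = 0.22062.
t = T_v·H_d²/c_v = 0.22062×5.7²/4.7 = 1.525 years.

t ≈ 1.53 years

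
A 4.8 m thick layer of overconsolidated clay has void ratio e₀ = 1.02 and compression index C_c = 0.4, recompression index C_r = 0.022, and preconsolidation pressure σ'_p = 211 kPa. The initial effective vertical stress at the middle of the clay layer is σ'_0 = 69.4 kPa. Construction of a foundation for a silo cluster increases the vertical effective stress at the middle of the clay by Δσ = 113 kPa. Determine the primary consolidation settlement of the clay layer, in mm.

S_c ≈ 21.9 mm

Final effective stress: σ'_f = 69.4 + 113 = 182.4 kPa.
σ'_f = 182.4 ≤ σ'_p = 211 kPa, so the clay remains overconsolidated and only the recompression index applies:
S_c = C_r·H/(1+e₀)·log₁₀(σ'_f/σ'_0) = 0.022×4.8/2.02×log₁₀(182.4/69.4)
    = 0.052276 × 0.41967 = 0.02194 m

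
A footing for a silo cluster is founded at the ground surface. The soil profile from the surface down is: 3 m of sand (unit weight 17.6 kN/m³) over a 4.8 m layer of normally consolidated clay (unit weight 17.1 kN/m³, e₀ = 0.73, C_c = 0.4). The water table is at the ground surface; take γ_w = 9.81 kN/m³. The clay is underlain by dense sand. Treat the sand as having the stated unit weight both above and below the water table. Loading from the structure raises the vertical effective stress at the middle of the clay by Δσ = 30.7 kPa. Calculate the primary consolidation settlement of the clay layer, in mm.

S_c ≈ 270 mm

Mid-depth of clay below the ground surface: z = 3 + 4.8/2 = 5.4 m.
Total vertical stress at mid-clay: σ_v = 17.6×3 + 17.1×2.4 = 93.84 kPa.
Pore pressure: u = 9.81×(5.4 − 0) = 52.974 kPa.
Initial effective stress: σ'_0 = σ_v − u = 93.84 − 52.974 = 40.866 kPa.
Final effective stress: σ'_f = σ'_0 + Δσ = 40.866 + 30.7 = 71.566 kPa.
Normally consolidated clay, so the full stress increment lies on the virgin compression line:
S_c = C_c·H/(1+e₀)·log₁₀(σ'_f/σ'_0) = 0.4×4.8/(1+0.73)×log₁₀(71.566/40.866)
    = 1.1098 × 0.24334 = 0.2701 m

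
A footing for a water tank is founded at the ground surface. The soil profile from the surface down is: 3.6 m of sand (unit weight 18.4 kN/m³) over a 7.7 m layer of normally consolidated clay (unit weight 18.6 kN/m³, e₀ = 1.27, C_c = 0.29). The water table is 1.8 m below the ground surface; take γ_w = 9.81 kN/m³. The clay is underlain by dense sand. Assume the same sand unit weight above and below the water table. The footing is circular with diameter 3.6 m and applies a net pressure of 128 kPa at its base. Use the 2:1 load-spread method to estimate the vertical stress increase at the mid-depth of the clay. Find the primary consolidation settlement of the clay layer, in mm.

S_c ≈ 65.2 mm

Mid-depth of clay below the ground surface: z = 3.6 + 7.7/2 = 7.45 m.
Total vertical stress at mid-clay: σ_v = 18.4×3.6 + 18.6×3.85 = 137.85 kPa.
Pore pressure: u = 9.81×(7.45 − 1.8) = 55.427 kPa.
Initial effective stress: σ'_0 = σ_v − u = 137.85 − 55.427 = 82.423 kPa.
Stress increase at mid-clay by the 2:1 spreading method:
Δσ ≈ qD²/(D+z)² = 128×3.6²/(3.6+7.45)² = 13.586 kPa
Final effective stress: σ'_f = σ'_0 + Δσ = 82.423 + 13.586 = 96.009 kPa.
Normally consolidated clay, so the full stress increment lies on the virgin compression line:
S_c = C_c·H/(1+e₀)·log₁₀(σ'_f/σ'_0) = 0.29×7.7/(1+1.27)×log₁₀(96.009/82.423)
    = 0.9837 × 0.066264 = 0.06518 m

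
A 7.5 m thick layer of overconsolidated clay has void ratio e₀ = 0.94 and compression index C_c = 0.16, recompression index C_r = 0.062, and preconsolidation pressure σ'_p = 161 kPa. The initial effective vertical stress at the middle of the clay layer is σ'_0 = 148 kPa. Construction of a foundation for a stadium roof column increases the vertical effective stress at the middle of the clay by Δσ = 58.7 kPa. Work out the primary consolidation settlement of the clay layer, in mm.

S_c ≈ 75.9 mm

Final effective stress: σ'_f = 148 + 58.7 = 206.7 kPa.
σ'_f = 206.7 > σ'_p = 161 kPa, so the stress path crosses the preconsolidation pressure — recompression up to σ'_p, then virgin compression beyond:
S_c = H/(1+e₀)·[C_r·log₁₀(σ'_p/σ'_0) + C_c·log₁₀(σ'_f/σ'_p)]
    = 7.5/1.94 × [0.062×log₁₀(161/148) + 0.16×log₁₀(206.7/161)]
    = 3.866 × [0.002267 + 0.017362] = 0.07589 m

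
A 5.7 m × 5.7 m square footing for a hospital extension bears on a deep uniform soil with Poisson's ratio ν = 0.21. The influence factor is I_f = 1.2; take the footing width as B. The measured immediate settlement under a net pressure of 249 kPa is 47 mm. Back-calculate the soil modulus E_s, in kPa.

S_e = q·B·(1−ν²)/E_s · I_f  ⇒  E_s = q·B·(1−ν²)·I_f / S_e.
E_s = 249 × 5.7 × 0.9559 × 1.2 / 0.047 = 34640 kPa

E_s ≈ 34600 kPa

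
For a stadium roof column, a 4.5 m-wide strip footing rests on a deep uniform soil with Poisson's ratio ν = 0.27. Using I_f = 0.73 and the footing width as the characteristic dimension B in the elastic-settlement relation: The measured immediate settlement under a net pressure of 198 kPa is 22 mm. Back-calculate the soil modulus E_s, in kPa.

S_e = q·B·(1−ν²)/E_s · I_f  ⇒  E_s = q·B·(1−ν²)·I_f / S_e.
E_s = 198 × 4.5 × 0.9271 × 0.73 / 0.022 = 27410 kPa

E_s ≈ 27400 kPa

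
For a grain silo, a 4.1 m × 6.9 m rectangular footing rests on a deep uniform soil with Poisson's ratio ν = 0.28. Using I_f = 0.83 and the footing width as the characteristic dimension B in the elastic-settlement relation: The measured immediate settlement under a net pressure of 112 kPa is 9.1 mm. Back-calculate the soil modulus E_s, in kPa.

E_s ≈ 38600 kPa

S_e = q·B·(1−ν²)/E_s · I_f  ⇒  E_s = q·B·(1−ν²)·I_f / S_e.
E_s = 112 × 4.1 × 0.9216 × 0.83 / 0.0091 = 38600 kPa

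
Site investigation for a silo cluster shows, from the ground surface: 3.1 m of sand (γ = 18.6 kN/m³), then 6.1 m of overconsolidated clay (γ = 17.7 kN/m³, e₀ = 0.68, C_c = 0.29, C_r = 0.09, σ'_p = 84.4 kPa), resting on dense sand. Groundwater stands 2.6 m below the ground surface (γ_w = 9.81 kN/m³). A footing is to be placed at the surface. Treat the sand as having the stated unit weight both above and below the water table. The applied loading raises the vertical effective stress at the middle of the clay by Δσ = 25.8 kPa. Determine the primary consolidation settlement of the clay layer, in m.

S_c ≈ 0.103 m

Mid-depth of clay below the ground surface: z = 3.1 + 6.1/2 = 6.15 m.
Total vertical stress at mid-clay: σ_v = 18.6×3.1 + 17.7×3.05 = 111.64 kPa.
Pore pressure: u = 9.81×(6.15 − 2.6) = 34.825 kPa.
Initial effective stress: σ'_0 = σ_v − u = 111.64 − 34.825 = 76.815 kPa.
Final effective stress: σ'_f = 76.815 + 25.8 = 102.61 kPa.
σ'_f = 102.61 > σ'_p = 84.4 kPa, so the stress path crosses the preconsolidation pressure — recompression up to σ'_p, then virgin compression beyond:
S_c = H/(1+e₀)·[C_r·log₁₀(σ'_p/σ'_0) + C_c·log₁₀(σ'_f/σ'_p)]
    = 6.1/1.68 × [0.09×log₁₀(84.4/76.815) + 0.29×log₁₀(102.61/84.4)]
    = 3.631 × [0.0036807 + 0.024606] = 0.1027 m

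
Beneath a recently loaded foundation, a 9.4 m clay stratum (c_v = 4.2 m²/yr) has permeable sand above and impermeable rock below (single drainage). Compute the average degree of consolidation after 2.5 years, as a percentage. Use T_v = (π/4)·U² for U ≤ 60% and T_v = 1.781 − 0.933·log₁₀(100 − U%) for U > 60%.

Drainage path length: H_d = H = 9.4 m (single drainage).
T_v = c_v·t/H_d² = 4.2×2.5/9.4² = 0.11883.
T_v = 0.11883 corresponds to the U ≤ 60% branch:
U = √(4T_v/π) = 0.389

U ≈ 38.9 %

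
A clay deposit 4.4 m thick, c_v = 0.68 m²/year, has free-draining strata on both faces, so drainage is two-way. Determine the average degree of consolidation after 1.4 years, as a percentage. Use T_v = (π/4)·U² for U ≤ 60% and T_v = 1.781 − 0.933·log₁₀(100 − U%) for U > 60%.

U ≈ 50 %

Drainage path length: H_d = H/2 = 2.2 m (double drainage).
T_v = c_v·t/H_d² = 0.68×1.4/2.2² = 0.19669.
T_v = 0.19669 corresponds to the U ≤ 60% branch:
U = √(4T_v/π) = 0.5004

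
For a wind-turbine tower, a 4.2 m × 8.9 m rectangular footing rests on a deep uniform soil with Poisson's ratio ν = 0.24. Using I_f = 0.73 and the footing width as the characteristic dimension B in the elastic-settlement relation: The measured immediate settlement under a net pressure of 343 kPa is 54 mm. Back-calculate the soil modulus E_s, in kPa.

S_e = q·B·(1−ν²)/E_s · I_f  ⇒  E_s = q·B·(1−ν²)·I_f / S_e.
E_s = 343 × 4.2 × 0.9424 × 0.73 / 0.054 = 18350 kPa

E_s ≈ 18400 kPa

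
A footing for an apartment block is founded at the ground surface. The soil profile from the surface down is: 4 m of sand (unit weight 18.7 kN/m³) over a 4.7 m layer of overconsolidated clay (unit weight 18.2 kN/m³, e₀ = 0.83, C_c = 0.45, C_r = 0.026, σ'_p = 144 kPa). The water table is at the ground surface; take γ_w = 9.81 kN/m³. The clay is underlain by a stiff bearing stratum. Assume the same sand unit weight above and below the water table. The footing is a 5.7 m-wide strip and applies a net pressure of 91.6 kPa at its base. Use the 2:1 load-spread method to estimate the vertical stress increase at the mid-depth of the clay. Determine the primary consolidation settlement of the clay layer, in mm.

S_c ≈ 16.8 mm

Mid-depth of clay below the ground surface: z = 4 + 4.7/2 = 6.35 m.
Total vertical stress at mid-clay: σ_v = 18.7×4 + 18.2×2.35 = 117.57 kPa.
Pore pressure: u = 9.81×(6.35 − 0) = 62.294 kPa.
Initial effective stress: σ'_0 = σ_v − u = 117.57 − 62.294 = 55.276 kPa.
Stress increase at mid-clay by the 2:1 spreading method:
Δσ = qB/(B+z) = 91.6×5.7/(5.7+6.35) = 43.329 kPa
Final effective stress: σ'_f = 55.276 + 43.329 = 98.605 kPa.
σ'_f = 98.605 ≤ σ'_p = 144 kPa, so the clay remains overconsolidated and only the recompression index applies:
S_c = C_r·H/(1+e₀)·log₁₀(σ'_f/σ'_0) = 0.026×4.7/1.83×log₁₀(98.605/55.276)
    = 0.066776 × 0.25136 = 0.01678 m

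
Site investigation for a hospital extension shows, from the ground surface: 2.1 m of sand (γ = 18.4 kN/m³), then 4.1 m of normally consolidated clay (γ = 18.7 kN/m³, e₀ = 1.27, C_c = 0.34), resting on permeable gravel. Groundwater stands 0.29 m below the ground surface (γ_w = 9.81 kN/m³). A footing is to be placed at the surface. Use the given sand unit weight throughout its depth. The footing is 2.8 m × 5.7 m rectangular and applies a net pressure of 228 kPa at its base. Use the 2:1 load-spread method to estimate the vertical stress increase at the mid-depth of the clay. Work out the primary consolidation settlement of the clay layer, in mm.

S_c ≈ 229 mm

Mid-depth of clay below the ground surface: z = 2.1 + 4.1/2 = 4.15 m.
Total vertical stress at mid-clay: σ_v = 18.4×2.1 + 18.7×2.05 = 76.975 kPa.
Pore pressure: u = 9.81×(4.15 − 0.29) = 37.867 kPa.
Initial effective stress: σ'_0 = σ_v − u = 76.975 − 37.867 = 39.108 kPa.
Stress increase at mid-clay by the 2:1 spreading method:
Δσ = qBL/((B+z)(L+z)) = 228×2.8×5.7/((2.8+4.15)(5.7+4.15)) = 53.155 kPa
Final effective stress: σ'_f = σ'_0 + Δσ = 39.108 + 53.155 = 92.263 kPa.
Normally consolidated clay, so the full stress increment lies on the virgin compression line:
S_c = C_c·H/(1+e₀)·log₁₀(σ'_f/σ'_0) = 0.34×4.1/(1+1.27)×log₁₀(92.263/39.108)
    = 0.6141 × 0.37276 = 0.2289 m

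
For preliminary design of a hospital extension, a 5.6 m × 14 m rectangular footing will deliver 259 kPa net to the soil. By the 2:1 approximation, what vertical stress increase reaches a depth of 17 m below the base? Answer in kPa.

By the 2:1 method the load spreads at 1 horizontal : 2 vertical, so at depth z the loaded area has grown by z in each plan dimension:
Δσ = qBL/((B+z)(L+z)) = 259×5.6×14/((5.6+17)(14+17)) = 28.983 kPa

Δσ_z ≈ 29 kPa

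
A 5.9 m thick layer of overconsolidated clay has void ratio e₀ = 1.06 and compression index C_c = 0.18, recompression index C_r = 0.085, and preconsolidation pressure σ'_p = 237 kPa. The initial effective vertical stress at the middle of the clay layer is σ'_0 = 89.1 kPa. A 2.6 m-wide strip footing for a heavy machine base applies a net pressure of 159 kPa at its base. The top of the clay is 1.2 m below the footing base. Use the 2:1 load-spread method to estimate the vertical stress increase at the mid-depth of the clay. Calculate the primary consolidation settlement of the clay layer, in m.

Mid-depth of clay below the footing base: z = 1.2 + 5.9/2 = 4.15 m.
Stress increase at mid-clay by the 2:1 spreading method:
Δσ = qB/(B+z) = 159×2.6/(2.6+4.15) = 61.244 kPa
Final effective stress: σ'_f = 89.1 + 61.244 = 150.34 kPa.
σ'_f = 150.34 ≤ σ'_p = 237 kPa, so the clay remains overconsolidated and only the recompression index applies:
S_c = C_r·H/(1+e₀)·log₁₀(σ'_f/σ'_0) = 0.085×5.9/2.06×log₁₀(150.34/89.1)
    = 0.24345 × 0.2272 = 0.05531 m

S_c ≈ 0.0553 m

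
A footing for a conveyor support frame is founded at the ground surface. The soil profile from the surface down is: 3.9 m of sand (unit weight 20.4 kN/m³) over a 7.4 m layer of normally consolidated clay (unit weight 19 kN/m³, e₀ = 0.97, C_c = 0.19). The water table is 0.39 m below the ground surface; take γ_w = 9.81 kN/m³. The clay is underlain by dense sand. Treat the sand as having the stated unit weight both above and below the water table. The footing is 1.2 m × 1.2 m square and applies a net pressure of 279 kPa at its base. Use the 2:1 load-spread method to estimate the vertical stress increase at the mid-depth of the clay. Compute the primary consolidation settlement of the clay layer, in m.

Mid-depth of clay below the ground surface: z = 3.9 + 7.4/2 = 7.6 m.
Total vertical stress at mid-clay: σ_v = 20.4×3.9 + 19×3.7 = 149.86 kPa.
Pore pressure: u = 9.81×(7.6 − 0.39) = 70.73 kPa.
Initial effective stress: σ'_0 = σ_v − u = 149.86 − 70.73 = 79.13 kPa.
Stress increase at mid-clay by the 2:1 spreading method:
Δσ = qBL/((B+z)(L+z)) = 279×1.2×1.2/((1.2+7.6)(1.2+7.6)) = 5.188 kPa
Final effective stress: σ'_f = σ'_0 + Δσ = 79.13 + 5.188 = 84.318 kPa.
Normally consolidated clay, so the full stress increment lies on the virgin compression line:
S_c = C_c·H/(1+e₀)·log₁₀(σ'_f/σ'_0) = 0.19×7.4/(1+0.97)×log₁₀(84.318/79.13)
    = 0.71371 × 0.027579 = 0.01968 m

S_c ≈ 0.0197 m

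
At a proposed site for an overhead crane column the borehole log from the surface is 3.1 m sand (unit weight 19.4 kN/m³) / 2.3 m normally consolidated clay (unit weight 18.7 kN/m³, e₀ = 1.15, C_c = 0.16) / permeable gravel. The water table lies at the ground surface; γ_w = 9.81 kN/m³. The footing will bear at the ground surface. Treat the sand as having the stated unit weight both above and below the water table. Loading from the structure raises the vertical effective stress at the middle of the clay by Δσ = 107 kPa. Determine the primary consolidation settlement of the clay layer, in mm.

S_c ≈ 96.8 mm

Mid-depth of clay below the ground surface: z = 3.1 + 2.3/2 = 4.25 m.
Total vertical stress at mid-clay: σ_v = 19.4×3.1 + 18.7×1.15 = 81.645 kPa.
Pore pressure: u = 9.81×(4.25 − 0) = 41.693 kPa.
Initial effective stress: σ'_0 = σ_v − u = 81.645 − 41.693 = 39.952 kPa.
Final effective stress: σ'_f = σ'_0 + Δσ = 39.952 + 107 = 146.95 kPa.
Normally consolidated clay, so the full stress increment lies on the virgin compression line:
S_c = C_c·H/(1+e₀)·log₁₀(σ'_f/σ'_0) = 0.16×2.3/(1+1.15)×log₁₀(146.95/39.952)
    = 0.17116 × 0.56563 = 0.09681 m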